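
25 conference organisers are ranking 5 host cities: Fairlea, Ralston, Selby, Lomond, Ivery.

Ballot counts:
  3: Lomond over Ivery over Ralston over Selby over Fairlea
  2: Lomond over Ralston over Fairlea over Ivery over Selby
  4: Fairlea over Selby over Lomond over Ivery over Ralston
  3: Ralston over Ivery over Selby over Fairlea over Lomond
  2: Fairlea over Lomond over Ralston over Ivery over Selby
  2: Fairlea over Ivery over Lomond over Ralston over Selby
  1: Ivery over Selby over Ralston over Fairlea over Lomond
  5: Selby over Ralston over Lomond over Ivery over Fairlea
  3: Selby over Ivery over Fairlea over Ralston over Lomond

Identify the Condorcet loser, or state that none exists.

none

Pairwise majorities:
Fairlea vs Ralston: 11 to 14, Ralston.
Fairlea vs Selby: Fairlea preferred on 2+4+2+2 = 10 ballots; Selby wins 15–10.
Fairlea vs Lomond: 4+3+2+2+1+3 = 15 for Fairlea, 10 for Lomond — Fairlea by 15–10.
Fairlea vs Ivery: Ivery, 15–10.
Ralston vs Selby: Selby wins 13–12.
Ralston vs Lomond: 12 to 13, Lomond.
Ralston vs Ivery: Ralston is ranked higher on 2+3+2+5 = 12 ballots, Ivery on 13. Ivery wins 13–12.
Selby vs Lomond: 16 to 9, Selby.
Selby–Ivery: Ivery 13–12.
Lomond vs Ivery: Lomond preferred on 3+2+4+2+5 = 16 ballots; Lomond wins 16–9.
No city is winless: Fairlea beats Lomond; Ralston beats Fairlea; Selby beats Fairlea; Lomond beats Ralston; Ivery beats Fairlea. There is no Condorcet loser.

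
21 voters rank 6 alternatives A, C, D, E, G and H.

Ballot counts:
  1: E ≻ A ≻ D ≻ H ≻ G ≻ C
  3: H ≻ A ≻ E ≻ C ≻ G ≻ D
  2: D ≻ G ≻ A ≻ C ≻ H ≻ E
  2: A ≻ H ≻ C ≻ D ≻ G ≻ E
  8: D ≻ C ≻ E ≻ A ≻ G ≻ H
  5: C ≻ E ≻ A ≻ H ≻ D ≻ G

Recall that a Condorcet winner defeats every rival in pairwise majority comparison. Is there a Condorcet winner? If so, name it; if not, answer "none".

none

Head-to-head results (21 voters):
A vs C: C wins 13–8.
A–D: A 11–10.
A vs E: E, 14–7.
A–G: A 19–2.
A–H: A 18–3.
C–D: D 11–10.
C vs E: C, 17–4.
C–G: C 18–3.
C vs H: C, 15–6.
D vs E: D wins 12–9.
D–G: D 18–3.
D vs H: D wins 11–10.
E vs G: E, 17–4.
E–H: E 14–7.
G vs H: H wins 11–10.
No alternative is unbeaten: A loses to C; C loses to D; D loses to A; E loses to C; G loses to A; H loses to A. In particular A > D > C > A is a majority cycle — no Condorcet winner exists.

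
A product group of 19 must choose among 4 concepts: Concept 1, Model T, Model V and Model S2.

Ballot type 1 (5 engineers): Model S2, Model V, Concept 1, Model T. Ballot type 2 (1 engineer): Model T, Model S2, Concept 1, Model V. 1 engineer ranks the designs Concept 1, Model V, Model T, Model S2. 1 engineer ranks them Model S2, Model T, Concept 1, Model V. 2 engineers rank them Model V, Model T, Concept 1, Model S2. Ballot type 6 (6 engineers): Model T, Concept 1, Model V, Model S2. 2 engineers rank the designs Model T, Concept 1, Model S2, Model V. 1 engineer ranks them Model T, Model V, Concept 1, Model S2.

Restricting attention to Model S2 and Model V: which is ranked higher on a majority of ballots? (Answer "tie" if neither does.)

Model V

Ballots ranking Model S2 above Model V: 5 + 1 + 1 + 2 = 9.
Ballots ranking Model V above Model S2: 19 − 9 = 10.
Model V wins the head-to-head 10–9.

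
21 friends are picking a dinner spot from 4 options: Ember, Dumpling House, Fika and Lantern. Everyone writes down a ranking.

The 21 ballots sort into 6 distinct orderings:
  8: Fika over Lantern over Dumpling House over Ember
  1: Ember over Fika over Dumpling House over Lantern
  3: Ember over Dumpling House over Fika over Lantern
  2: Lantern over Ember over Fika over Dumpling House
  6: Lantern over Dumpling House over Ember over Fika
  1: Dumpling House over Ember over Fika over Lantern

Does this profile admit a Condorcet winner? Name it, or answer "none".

Pairwise majorities:
Ember vs Dumpling House: Dumpling House, 15–6.
Ember vs Fika: Ember, 13–8.
Ember–Lantern: Lantern 16–5.
Dumpling House–Fika: Fika 11–10.
Dumpling House vs Lantern: Lantern, 16–5.
Fika vs Lantern: Fika, 13–8.
Each restaurant drops at least one matchup (Ember loses to Dumpling House; Dumpling House loses to Fika; Fika loses to Ember; Lantern loses to Fika); the cycle Ember → Fika → Dumpling House → Ember rules out a Condorcet winner.

none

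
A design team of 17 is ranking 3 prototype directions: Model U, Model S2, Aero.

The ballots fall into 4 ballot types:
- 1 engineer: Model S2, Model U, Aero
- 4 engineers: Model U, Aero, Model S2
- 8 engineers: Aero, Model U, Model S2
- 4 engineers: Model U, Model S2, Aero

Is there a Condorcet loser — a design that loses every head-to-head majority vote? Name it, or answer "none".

Head-to-head results (17 engineers):
Model U vs Model S2: 16 to 1, Model U.
Model U vs Aero: Model U wins 9–8.
Model S2 vs Aero: 1+4 = 5 for Model S2, 12 for Aero — Aero by 12–5.
Model S2 loses to every other design — it is the Condorcet loser.

Model S2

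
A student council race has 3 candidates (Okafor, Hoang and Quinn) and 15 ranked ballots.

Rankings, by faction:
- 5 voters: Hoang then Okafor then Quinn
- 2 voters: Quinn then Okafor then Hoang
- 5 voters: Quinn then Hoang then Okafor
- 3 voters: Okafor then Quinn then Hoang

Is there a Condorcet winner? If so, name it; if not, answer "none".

Pairwise majorities:
Okafor vs Hoang: 5 to 10, Hoang.
Okafor vs Quinn: Okafor preferred on 5+3 = 8 ballots; Okafor wins 8–7.
Hoang vs Quinn: 5 to 10, Quinn.
Every candidate loses at least once (Okafor loses to Hoang; Hoang loses to Quinn; Quinn loses to Okafor). The majority relation contains the cycle Okafor > Quinn > Hoang > Okafor, so there is no Condorcet winner.

none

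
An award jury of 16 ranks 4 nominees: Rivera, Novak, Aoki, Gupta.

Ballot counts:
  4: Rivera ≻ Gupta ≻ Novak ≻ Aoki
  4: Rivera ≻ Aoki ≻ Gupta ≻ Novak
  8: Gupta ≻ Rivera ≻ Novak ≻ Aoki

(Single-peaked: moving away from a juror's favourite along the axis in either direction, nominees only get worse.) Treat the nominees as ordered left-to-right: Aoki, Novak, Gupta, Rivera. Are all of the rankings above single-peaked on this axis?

Axis positions: Aoki=1, Novak=2, Gupta=3, Rivera=4.
Faction 1 (peak Rivera at position 4): ranking walks positions 4-3-2-1, expanding outward from the peak — single-peaked.
Faction 2: ranking walks positions 4-1-3-2; Aoki is ranked above Gupta even though Gupta lies between Aoki and the peak Rivera on the axis — preferences dip and rise again. Not single-peaked.
Faction 3 (peak Gupta at position 3): ranking walks positions 3-4-2-1, expanding outward from the peak — single-peaked.
Faction 2 violates single-peakedness, so the profile is not single-peaked on this axis.

no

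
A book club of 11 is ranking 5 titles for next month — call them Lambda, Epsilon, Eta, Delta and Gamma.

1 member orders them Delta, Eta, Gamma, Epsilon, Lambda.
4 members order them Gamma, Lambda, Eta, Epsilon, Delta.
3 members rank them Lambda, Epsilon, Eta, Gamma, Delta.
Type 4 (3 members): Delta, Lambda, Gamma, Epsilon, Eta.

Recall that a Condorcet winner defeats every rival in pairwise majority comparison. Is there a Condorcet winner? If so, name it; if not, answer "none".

Pairwise majorities:
Lambda vs Epsilon: Lambda preferred on 4+3+3 = 10 ballots; Lambda wins 10–1.
Lambda vs Eta: 4+3+3 = 10 for Lambda, 1 for Eta — Lambda by 10–1.
Lambda vs Delta: Lambda is ranked higher on 4+3 = 7 ballots, Delta on 4. Lambda wins 7–4.
Lambda vs Gamma: 3+3 = 6 for Lambda, 5 for Gamma — Lambda by 6–5.
Epsilon vs Eta: 6 to 5, Epsilon.
Epsilon vs Delta: Epsilon preferred on 4+3 = 7 ballots; Epsilon wins 7–4.
Epsilon vs Gamma: Epsilon preferred on 3 ballots; Gamma wins 8–3.
Eta vs Delta: 7 to 4, Eta.
Eta vs Gamma: Eta is ranked higher on 1+3 = 4 ballots, Gamma on 7. Gamma wins 7–4.
Delta vs Gamma: Delta preferred on 1+3 = 4 ballots; Gamma wins 7–4.
Lambda defeats every rival head-to-head and is the Condorcet winner.

Lambda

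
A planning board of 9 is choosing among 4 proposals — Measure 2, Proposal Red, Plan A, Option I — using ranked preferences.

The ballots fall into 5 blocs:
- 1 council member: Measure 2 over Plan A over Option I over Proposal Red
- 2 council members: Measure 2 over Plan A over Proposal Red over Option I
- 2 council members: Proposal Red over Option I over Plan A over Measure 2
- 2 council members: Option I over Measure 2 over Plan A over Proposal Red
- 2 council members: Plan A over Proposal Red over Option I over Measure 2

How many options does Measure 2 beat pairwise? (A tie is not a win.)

2

Measure 2 against each rival (9 council members):
Measure 2 vs Proposal Red: Measure 2 preferred on 1+2+2 = 5 ballots; Measure 2 wins 5–4.
Measure 2 vs Plan A: Measure 2 preferred on 1+2+2 = 5 ballots; Measure 2 wins 5–4.
Measure 2 vs Option I: 3 to 6, Option I.
Measure 2 beats Proposal Red, Plan A; loses to Option I — 2 pairwise wins.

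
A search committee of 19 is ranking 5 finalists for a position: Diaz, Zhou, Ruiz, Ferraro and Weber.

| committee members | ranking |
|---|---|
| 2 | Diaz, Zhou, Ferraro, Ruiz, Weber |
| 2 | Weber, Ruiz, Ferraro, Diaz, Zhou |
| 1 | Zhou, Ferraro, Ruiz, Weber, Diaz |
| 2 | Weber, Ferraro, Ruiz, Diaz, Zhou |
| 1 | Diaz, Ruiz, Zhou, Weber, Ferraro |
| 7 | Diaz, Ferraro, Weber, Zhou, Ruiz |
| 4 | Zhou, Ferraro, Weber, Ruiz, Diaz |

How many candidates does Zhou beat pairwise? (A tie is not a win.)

Zhou against each rival (19 committee members):
Zhou vs Diaz: Zhou is ranked higher on 1+4 = 5 ballots, Diaz on 14. Diaz wins 14–5.
Zhou vs Ruiz: 2+1+7+4 = 14 for Zhou, 5 for Ruiz — Zhou by 14–5.
Zhou vs Ferraro: Ferraro, 11–8.
Zhou–Weber: Weber 11–8.
Zhou beats Ruiz; loses to Diaz, Ferraro, Weber — 1 pairwise win.

1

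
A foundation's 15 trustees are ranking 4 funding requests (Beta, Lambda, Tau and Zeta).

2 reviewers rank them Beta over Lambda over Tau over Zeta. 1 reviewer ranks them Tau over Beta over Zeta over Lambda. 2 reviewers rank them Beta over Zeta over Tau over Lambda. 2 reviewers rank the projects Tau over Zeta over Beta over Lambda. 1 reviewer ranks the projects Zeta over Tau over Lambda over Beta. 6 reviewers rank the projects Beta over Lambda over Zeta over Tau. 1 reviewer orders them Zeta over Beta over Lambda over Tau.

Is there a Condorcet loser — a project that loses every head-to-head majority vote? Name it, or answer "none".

Head-to-head results (15 reviewers):
Beta vs Lambda: Beta preferred on 2+1+2+2+6+1 = 14 ballots; Beta wins 14–1.
Beta vs Tau: Beta preferred on 2+2+6+1 = 11 ballots; Beta wins 11–4.
Beta vs Zeta: Beta wins 11–4.
Lambda vs Tau: 9 to 6, Lambda.
Lambda vs Zeta: Lambda preferred on 2+6 = 8 ballots; Lambda wins 8–7.
Tau vs Zeta: Zeta, 10–5.
Tau loses to every other project — it is the Condorcet loser.

Tau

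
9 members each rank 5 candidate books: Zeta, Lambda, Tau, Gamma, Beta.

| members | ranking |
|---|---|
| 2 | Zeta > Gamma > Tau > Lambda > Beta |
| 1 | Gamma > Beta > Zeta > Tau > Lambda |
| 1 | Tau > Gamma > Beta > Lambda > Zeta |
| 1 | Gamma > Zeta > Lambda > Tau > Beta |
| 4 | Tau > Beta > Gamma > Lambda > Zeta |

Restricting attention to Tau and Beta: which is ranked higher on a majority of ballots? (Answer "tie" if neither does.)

Tau

Ballots ranking Tau above Beta: 2 + 1 + 1 + 4 = 8.
Ballots ranking Beta above Tau: 9 − 8 = 1.
Tau wins the head-to-head 8–1.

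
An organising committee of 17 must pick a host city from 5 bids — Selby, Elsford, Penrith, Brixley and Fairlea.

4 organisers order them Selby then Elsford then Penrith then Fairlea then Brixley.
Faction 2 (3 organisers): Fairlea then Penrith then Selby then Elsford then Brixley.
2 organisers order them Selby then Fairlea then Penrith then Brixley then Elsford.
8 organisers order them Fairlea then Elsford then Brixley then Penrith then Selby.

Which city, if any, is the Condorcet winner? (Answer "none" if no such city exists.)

Fairlea

Pairwise majorities:
Selby–Elsford: Selby 9–8.
Selby vs Penrith: Penrith, 11–6.
Selby vs Brixley: Selby is ranked higher on 4+3+2 = 9 ballots, Brixley on 8. Selby wins 9–8.
Selby vs Fairlea: Fairlea wins 11–6.
Elsford vs Penrith: Elsford wins 12–5.
Elsford vs Brixley: 4+3+8 = 15 for Elsford, 2 for Brixley — Elsford by 15–2.
Elsford vs Fairlea: Elsford preferred on 4 ballots; Fairlea wins 13–4.
Penrith vs Brixley: Penrith wins 9–8.
Penrith vs Fairlea: Fairlea wins 13–4.
Brixley–Fairlea: Fairlea 17–0.
Fairlea defeats every rival head-to-head and is the Condorcet winner.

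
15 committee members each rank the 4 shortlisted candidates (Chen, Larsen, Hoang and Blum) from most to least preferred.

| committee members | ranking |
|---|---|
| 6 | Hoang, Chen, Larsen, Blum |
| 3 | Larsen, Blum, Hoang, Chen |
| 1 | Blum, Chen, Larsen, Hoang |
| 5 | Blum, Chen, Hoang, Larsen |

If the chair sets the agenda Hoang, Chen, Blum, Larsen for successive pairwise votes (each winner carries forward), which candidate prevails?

Round 1: Hoang vs Chen — 9–6, Hoang advances.
Round 2: Hoang vs Blum — 6–9, Blum advances.
Round 3: Blum vs Larsen — 6–9, Larsen advances.
Larsen survives the agenda.

Larsen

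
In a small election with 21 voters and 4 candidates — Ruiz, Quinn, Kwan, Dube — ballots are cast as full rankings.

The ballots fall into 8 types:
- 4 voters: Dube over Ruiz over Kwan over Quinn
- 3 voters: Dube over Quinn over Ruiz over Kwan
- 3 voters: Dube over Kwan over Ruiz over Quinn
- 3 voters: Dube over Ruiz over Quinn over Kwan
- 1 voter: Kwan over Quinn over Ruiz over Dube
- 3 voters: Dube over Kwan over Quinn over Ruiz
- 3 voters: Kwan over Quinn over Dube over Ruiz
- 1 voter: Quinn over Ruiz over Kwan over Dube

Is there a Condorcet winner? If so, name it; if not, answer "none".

Dube

Pairwise majorities:
Ruiz vs Quinn: Ruiz is ranked higher on 4+3+3 = 10 ballots, Quinn on 11. Quinn wins 11–10.
Ruiz vs Kwan: Ruiz is ranked higher on 4+3+3+1 = 11 ballots, Kwan on 10. Ruiz wins 11–10.
Ruiz vs Dube: Ruiz is ranked higher on 1+1 = 2 ballots, Dube on 19. Dube wins 19–2.
Quinn vs Kwan: 7 to 14, Kwan.
Quinn vs Dube: Quinn preferred on 1+3+1 = 5 ballots; Dube wins 16–5.
Kwan vs Dube: Kwan is ranked higher on 1+3+1 = 5 ballots, Dube on 16. Dube wins 16–5.
Only Dube has no losses; Dube is the Condorcet winner.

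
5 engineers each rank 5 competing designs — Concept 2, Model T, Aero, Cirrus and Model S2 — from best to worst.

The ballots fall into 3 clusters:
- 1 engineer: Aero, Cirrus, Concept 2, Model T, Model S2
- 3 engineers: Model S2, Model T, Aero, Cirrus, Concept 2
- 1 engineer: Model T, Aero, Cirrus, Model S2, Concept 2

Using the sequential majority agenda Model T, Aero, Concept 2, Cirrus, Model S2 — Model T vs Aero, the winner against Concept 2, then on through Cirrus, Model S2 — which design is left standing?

Round 1: Model T vs Aero — 4–1, Model T advances.
Round 2: Model T vs Concept 2 — 4–1, Model T advances.
Round 3: Model T vs Cirrus — 4–1, Model T advances.
Round 4: Model T vs Model S2 — 2–3, Model S2 advances.
The agenda winner is Model S2.

Model S2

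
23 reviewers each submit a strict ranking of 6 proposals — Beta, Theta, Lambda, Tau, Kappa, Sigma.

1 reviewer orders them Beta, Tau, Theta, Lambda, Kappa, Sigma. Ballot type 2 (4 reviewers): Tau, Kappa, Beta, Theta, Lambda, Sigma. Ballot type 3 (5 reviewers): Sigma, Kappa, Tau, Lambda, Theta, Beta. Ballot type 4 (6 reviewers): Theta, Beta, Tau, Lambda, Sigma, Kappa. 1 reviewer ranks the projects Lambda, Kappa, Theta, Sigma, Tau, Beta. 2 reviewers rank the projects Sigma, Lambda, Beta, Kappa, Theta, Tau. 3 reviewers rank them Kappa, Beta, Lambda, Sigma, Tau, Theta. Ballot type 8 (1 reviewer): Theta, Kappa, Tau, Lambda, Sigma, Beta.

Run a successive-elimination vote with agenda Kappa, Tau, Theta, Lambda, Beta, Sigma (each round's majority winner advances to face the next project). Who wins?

Sigma

Round 1: Kappa vs Tau — 12–11, Kappa advances.
Round 2: Kappa vs Theta — 15–8, Kappa advances.
Round 3: Kappa vs Lambda — 13–10, Kappa advances.
Round 4: Kappa vs Beta — 14–9, Kappa advances.
Round 5: Kappa vs Sigma — 10–13, Sigma advances.
The agenda winner is Sigma.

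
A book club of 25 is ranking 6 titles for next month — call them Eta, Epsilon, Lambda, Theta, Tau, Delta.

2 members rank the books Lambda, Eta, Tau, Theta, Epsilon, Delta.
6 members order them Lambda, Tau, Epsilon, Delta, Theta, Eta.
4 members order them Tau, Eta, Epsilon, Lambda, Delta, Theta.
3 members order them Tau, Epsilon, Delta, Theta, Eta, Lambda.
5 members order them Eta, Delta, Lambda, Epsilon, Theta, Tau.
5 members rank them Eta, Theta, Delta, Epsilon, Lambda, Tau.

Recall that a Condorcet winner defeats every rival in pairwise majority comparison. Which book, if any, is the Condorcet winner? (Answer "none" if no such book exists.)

none

Head-to-head results (25 members):
Eta vs Epsilon: Eta preferred on 2+4+5+5 = 16 ballots; Eta wins 16–9.
Eta vs Lambda: Eta, 17–8.
Eta vs Theta: 16 to 9, Eta.
Eta vs Tau: 2+5+5 = 12 for Eta, 13 for Tau — Tau by 13–12.
Eta vs Delta: 2+4+5+5 = 16 for Eta, 9 for Delta — Eta by 16–9.
Epsilon vs Lambda: Lambda, 13–12.
Epsilon vs Theta: Epsilon is ranked higher on 6+4+3+5 = 18 ballots, Theta on 7. Epsilon wins 18–7.
Epsilon–Tau: Tau 15–10.
Epsilon vs Delta: 2+6+4+3 = 15 for Epsilon, 10 for Delta — Epsilon by 15–10.
Lambda–Theta: Lambda 17–8.
Lambda vs Tau: Lambda, 18–7.
Lambda vs Delta: Delta, 13–12.
Theta vs Tau: Theta is ranked higher on 5+5 = 10 ballots, Tau on 15. Tau wins 15–10.
Theta vs Delta: Delta, 18–7.
Tau vs Delta: Tau preferred on 2+6+4+3 = 15 ballots; Tau wins 15–10.
Each book drops at least one matchup (Eta loses to Tau; Epsilon loses to Eta; Lambda loses to Eta; Theta loses to Eta; Tau loses to Lambda; Delta loses to Eta); the cycle Eta > Lambda > Tau > Eta rules out a Condorcet winner.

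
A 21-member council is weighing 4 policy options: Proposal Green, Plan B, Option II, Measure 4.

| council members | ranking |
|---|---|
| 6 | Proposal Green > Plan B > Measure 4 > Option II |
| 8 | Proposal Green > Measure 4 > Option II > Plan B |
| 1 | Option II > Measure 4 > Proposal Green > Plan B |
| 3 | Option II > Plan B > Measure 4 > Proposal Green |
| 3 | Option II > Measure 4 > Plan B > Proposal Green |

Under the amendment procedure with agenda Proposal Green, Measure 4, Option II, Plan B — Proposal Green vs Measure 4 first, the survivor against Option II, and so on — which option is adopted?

Round 1: Proposal Green vs Measure 4 — 14–7, Proposal Green advances.
Round 2: Proposal Green vs Option II — 14–7, Proposal Green advances.
Round 3: Proposal Green vs Plan B — 15–6, Proposal Green advances.
Proposal Green survives the agenda.

Proposal Green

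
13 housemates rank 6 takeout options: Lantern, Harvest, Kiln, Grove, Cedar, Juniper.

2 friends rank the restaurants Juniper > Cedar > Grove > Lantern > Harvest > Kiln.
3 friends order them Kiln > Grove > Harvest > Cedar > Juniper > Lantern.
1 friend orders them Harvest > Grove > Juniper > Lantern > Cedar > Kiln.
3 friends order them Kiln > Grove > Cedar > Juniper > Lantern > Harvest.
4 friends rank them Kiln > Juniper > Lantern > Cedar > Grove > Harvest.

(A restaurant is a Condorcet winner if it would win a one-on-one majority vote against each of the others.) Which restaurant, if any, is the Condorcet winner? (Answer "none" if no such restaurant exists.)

Check each pair by majority over 13 ballots:
Lantern vs Harvest: Lantern wins 9–4.
Lantern vs Kiln: 2+1 = 3 for Lantern, 10 for Kiln — Kiln by 10–3.
Lantern vs Grove: Grove, 9–4.
Lantern vs Cedar: Cedar, 8–5.
Lantern vs Juniper: Juniper wins 13–0.
Harvest vs Kiln: 3 to 10, Kiln.
Harvest vs Grove: 1 for Harvest, 12 for Grove — Grove by 12–1.
Harvest–Cedar: Cedar 9–4.
Harvest vs Juniper: Harvest is ranked higher on 3+1 = 4 ballots, Juniper on 9. Juniper wins 9–4.
Kiln vs Grove: Kiln, 10–3.
Kiln vs Cedar: Kiln wins 10–3.
Kiln vs Juniper: 3+3+4 = 10 for Kiln, 3 for Juniper — Kiln by 10–3.
Grove vs Cedar: 7 to 6, Grove.
Grove vs Juniper: Grove is ranked higher on 3+1+3 = 7 ballots, Juniper on 6. Grove wins 7–6.
Cedar vs Juniper: 3+3 = 6 for Cedar, 7 for Juniper — Juniper by 7–6.
Kiln beats each of Lantern, Harvest, Grove, Cedar, Juniper — Kiln is the Condorcet winner.

Kiln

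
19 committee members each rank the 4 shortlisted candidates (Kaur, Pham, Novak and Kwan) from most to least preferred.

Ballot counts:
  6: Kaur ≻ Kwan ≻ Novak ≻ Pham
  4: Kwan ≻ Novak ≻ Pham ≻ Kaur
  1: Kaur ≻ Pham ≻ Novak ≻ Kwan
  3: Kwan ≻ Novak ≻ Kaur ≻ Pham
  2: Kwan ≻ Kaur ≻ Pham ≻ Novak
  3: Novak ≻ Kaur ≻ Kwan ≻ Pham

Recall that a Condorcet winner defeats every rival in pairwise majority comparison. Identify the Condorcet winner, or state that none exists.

Pairwise majorities:
Kaur vs Pham: Kaur preferred on 6+1+3+2+3 = 15 ballots; Kaur wins 15–4.
Kaur vs Novak: Novak wins 10–9.
Kaur–Kwan: Kaur 10–9.
Pham–Novak: Novak 16–3.
Pham vs Kwan: Kwan, 18–1.
Novak vs Kwan: 4 to 15, Kwan.
Each candidate drops at least one matchup (Kaur loses to Novak; Pham loses to Kaur; Novak loses to Kwan; Kwan loses to Kaur); the cycle Kaur beats Kwan beats Novak beats Kaur rules out a Condorcet winner.

none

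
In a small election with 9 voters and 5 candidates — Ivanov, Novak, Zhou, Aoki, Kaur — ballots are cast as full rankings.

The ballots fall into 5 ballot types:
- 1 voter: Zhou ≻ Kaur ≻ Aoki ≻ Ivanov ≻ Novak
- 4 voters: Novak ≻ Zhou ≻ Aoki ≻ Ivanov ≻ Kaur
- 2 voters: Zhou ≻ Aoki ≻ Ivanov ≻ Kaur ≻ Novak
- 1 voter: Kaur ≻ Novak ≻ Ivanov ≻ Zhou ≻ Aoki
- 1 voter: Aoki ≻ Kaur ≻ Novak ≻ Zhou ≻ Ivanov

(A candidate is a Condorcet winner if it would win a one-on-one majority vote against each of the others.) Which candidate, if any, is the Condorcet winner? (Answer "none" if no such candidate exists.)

none

Head-to-head results (9 voters):
Ivanov vs Novak: Ivanov preferred on 1+2 = 3 ballots; Novak wins 6–3.
Ivanov vs Zhou: 1 for Ivanov, 8 for Zhou — Zhou by 8–1.
Ivanov vs Aoki: 1 for Ivanov, 8 for Aoki — Aoki by 8–1.
Ivanov vs Kaur: Ivanov is ranked higher on 4+2 = 6 ballots, Kaur on 3. Ivanov wins 6–3.
Novak vs Zhou: Novak preferred on 4+1+1 = 6 ballots; Novak wins 6–3.
Novak vs Aoki: Novak preferred on 4+1 = 5 ballots; Novak wins 5–4.
Novak vs Kaur: 4 to 5, Kaur.
Zhou vs Aoki: 8 to 1, Zhou.
Zhou vs Kaur: Zhou preferred on 1+4+2 = 7 ballots; Zhou wins 7–2.
Aoki vs Kaur: Aoki preferred on 4+2+1 = 7 ballots; Aoki wins 7–2.
Each candidate drops at least one matchup (Ivanov loses to Novak; Novak loses to Kaur; Zhou loses to Novak; Aoki loses to Novak; Kaur loses to Ivanov); the cycle Ivanov → Kaur → Novak → Ivanov rules out a Condorcet winner.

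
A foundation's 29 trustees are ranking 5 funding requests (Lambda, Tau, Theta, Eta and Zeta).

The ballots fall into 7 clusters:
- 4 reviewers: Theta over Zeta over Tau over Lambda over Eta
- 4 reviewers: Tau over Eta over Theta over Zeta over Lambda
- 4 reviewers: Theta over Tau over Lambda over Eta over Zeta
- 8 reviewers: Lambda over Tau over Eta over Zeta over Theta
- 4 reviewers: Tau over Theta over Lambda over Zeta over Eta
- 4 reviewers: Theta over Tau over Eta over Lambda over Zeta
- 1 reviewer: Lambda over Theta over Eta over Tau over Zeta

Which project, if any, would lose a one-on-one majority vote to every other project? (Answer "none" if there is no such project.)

Head-to-head results (29 reviewers):
Lambda vs Tau: Lambda preferred on 8+1 = 9 ballots; Tau wins 20–9.
Lambda vs Theta: Theta wins 20–9.
Lambda–Eta: Lambda 21–8.
Lambda vs Zeta: Lambda is ranked higher on 4+8+4+4+1 = 21 ballots, Zeta on 8. Lambda wins 21–8.
Tau vs Theta: Tau wins 16–13.
Tau vs Eta: 4+4+4+8+4+4 = 28 for Tau, 1 for Eta — Tau by 28–1.
Tau vs Zeta: Tau wins 25–4.
Theta vs Eta: Theta, 17–12.
Theta vs Zeta: Theta wins 21–8.
Eta vs Zeta: Eta, 21–8.
Zeta is beaten in every head-to-head and is the Condorcet loser.

Zeta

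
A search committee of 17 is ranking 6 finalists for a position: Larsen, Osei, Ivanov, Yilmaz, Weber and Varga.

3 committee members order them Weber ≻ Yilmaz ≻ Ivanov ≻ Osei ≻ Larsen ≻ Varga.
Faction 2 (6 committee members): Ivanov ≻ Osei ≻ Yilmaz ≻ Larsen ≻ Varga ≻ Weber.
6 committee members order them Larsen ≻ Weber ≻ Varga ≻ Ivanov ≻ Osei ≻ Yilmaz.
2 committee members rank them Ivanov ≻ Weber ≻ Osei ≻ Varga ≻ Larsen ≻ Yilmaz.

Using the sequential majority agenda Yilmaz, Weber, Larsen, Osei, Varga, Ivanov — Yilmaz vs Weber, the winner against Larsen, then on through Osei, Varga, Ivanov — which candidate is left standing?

Ivanov

Round 1: Yilmaz vs Weber — 6–11, Weber advances.
Round 2: Weber vs Larsen — 5–12, Larsen advances.
Round 3: Larsen vs Osei — 6–11, Osei advances.
Round 4: Osei vs Varga — 11–6, Osei advances.
Round 5: Osei vs Ivanov — 0–17, Ivanov advances.
The agenda winner is Ivanov.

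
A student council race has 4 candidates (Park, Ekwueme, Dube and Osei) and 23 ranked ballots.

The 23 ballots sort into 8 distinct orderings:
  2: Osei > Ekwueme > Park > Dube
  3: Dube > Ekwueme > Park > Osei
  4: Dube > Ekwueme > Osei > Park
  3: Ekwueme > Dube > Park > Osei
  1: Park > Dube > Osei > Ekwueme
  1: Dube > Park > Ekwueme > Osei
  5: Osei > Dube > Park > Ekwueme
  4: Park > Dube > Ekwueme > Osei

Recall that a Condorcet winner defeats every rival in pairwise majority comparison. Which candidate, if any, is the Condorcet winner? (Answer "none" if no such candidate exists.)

Dube

Check each pair by majority over 23 ballots:
Park vs Ekwueme: 11 to 12, Ekwueme.
Park vs Dube: 7 to 16, Dube.
Park vs Osei: Park is ranked higher on 3+3+1+1+4 = 12 ballots, Osei on 11. Park wins 12–11.
Ekwueme vs Dube: 5 to 18, Dube.
Ekwueme vs Osei: 15 to 8, Ekwueme.
Dube vs Osei: Dube is ranked higher on 3+4+3+1+1+4 = 16 ballots, Osei on 7. Dube wins 16–7.
Dube defeats every rival head-to-head and is the Condorcet winner.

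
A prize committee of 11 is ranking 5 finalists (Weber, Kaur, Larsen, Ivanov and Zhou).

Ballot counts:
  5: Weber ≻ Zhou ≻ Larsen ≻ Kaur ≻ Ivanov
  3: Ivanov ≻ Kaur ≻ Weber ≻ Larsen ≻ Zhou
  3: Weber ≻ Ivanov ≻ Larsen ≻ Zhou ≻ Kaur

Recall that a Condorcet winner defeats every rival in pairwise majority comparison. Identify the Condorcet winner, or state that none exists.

Weber

Check each pair by majority over 11 ballots:
Weber vs Kaur: 5+3 = 8 for Weber, 3 for Kaur — Weber by 8–3.
Weber vs Larsen: Weber is ranked higher on 5+3+3 = 11 ballots, Larsen on 0. Weber wins 11–0.
Weber vs Ivanov: Weber is ranked higher on 5+3 = 8 ballots, Ivanov on 3. Weber wins 8–3.
Weber vs Zhou: 11 to 0, Weber.
Kaur vs Larsen: Kaur preferred on 3 ballots; Larsen wins 8–3.
Kaur vs Ivanov: Kaur preferred on 5 ballots; Ivanov wins 6–5.
Kaur vs Zhou: 3 for Kaur, 8 for Zhou — Zhou by 8–3.
Larsen vs Ivanov: Larsen is ranked higher on 5 ballots, Ivanov on 6. Ivanov wins 6–5.
Larsen vs Zhou: Larsen preferred on 3+3 = 6 ballots; Larsen wins 6–5.
Ivanov vs Zhou: Ivanov preferred on 3+3 = 6 ballots; Ivanov wins 6–5.
Weber wins every pairwise contest, so Weber is the Condorcet winner.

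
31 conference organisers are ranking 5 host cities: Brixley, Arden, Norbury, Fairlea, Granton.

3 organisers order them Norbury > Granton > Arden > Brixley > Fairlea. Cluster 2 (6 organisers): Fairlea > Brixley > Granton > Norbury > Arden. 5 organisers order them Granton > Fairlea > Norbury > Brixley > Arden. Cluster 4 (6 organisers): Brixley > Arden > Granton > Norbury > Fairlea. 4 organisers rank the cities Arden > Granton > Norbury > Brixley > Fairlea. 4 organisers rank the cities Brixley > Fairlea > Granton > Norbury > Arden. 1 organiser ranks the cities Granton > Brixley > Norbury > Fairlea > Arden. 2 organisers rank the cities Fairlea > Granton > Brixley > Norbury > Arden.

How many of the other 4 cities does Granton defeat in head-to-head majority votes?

3

Granton against each rival (31 organisers):
Granton vs Brixley: Brixley wins 16–15.
Granton vs Arden: 3+6+5+4+1+2 = 21 for Granton, 10 for Arden — Granton by 21–10.
Granton vs Norbury: Granton is ranked higher on 28 ballots, Norbury on 3. Granton wins 28–3.
Granton vs Fairlea: Granton wins 19–12.
Granton beats Arden, Norbury, Fairlea; loses to Brixley — 3 pairwise wins.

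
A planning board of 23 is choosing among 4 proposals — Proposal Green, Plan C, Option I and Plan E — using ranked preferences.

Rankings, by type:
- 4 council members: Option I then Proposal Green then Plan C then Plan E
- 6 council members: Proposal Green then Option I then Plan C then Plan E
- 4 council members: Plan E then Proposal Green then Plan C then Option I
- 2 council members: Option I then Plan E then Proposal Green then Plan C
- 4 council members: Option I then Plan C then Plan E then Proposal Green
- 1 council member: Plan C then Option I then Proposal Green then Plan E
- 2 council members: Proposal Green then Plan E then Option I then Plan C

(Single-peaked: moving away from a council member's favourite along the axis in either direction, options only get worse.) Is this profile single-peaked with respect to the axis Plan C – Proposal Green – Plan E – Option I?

no

Axis positions: Plan C=1, Proposal Green=2, Plan E=3, Option I=4.
Type 1: ranking walks positions 4-2-1-3; Proposal Green is ranked above Plan E even though Plan E lies between Proposal Green and the peak Option I on the axis — preferences dip and rise again. Not single-peaked.
Type 2: ranking walks positions 2-4-1-3; Option I is ranked above Plan E even though Plan E lies between Option I and the peak Proposal Green on the axis — preferences dip and rise again. Not single-peaked.
Type 3 (peak Plan E at position 3): ranking walks positions 3-2-1-4, expanding outward from the peak — single-peaked.
Type 4 (peak Option I at position 4): ranking walks positions 4-3-2-1, expanding outward from the peak — single-peaked.
Type 5: ranking walks positions 4-1-3-2; Plan C is ranked above Plan E even though Plan E lies between Plan C and the peak Option I on the axis — preferences dip and rise again. Not single-peaked.
Type 6: ranking walks positions 1-4-2-3; Option I is ranked above Proposal Green even though Proposal Green lies between Option I and the peak Plan C on the axis — preferences dip and rise again. Not single-peaked.
Type 7 (peak Proposal Green at position 2): ranking walks positions 2-3-4-1, expanding outward from the peak — single-peaked.
Type 1 violates single-peakedness, so the profile is not single-peaked on this axis.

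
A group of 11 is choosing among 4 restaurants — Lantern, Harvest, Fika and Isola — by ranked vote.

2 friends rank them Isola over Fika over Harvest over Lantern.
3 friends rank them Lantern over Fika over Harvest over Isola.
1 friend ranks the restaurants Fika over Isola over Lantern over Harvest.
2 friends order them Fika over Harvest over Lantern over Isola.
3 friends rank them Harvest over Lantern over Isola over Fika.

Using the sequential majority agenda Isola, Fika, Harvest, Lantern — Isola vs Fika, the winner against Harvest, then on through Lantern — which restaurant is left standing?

Round 1: Isola vs Fika — 5–6, Fika advances.
Round 2: Fika vs Harvest — 8–3, Fika advances.
Round 3: Fika vs Lantern — 5–6, Lantern advances.
The agenda winner is Lantern.

Lantern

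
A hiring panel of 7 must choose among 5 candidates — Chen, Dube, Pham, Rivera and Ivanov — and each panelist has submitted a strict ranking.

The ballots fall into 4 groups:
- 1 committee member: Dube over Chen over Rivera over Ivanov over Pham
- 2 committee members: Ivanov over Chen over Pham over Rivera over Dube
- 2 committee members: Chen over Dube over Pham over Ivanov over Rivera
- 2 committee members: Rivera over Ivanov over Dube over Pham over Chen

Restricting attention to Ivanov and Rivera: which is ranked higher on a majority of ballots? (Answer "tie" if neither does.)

Ivanov

Ballots ranking Ivanov above Rivera: 2 + 2 = 4.
Ballots ranking Rivera above Ivanov: 7 − 4 = 3.
Ivanov wins the head-to-head 4–3.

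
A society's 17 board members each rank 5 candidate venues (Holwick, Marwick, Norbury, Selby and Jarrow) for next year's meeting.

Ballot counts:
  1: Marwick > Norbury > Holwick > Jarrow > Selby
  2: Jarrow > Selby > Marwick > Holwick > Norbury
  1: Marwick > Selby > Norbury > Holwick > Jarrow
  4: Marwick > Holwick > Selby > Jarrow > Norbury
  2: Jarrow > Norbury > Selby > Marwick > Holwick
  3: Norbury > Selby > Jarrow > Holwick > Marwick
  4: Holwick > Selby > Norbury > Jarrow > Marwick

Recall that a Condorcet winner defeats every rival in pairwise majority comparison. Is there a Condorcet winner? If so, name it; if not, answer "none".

none

Check each pair by majority over 17 ballots:
Holwick vs Marwick: Marwick wins 10–7.
Holwick–Norbury: Holwick 10–7.
Holwick vs Selby: Holwick wins 9–8.
Holwick–Jarrow: Holwick 10–7.
Marwick–Norbury: Norbury 9–8.
Marwick vs Selby: Selby, 11–6.
Marwick vs Jarrow: Jarrow, 11–6.
Norbury–Selby: Selby 11–6.
Norbury vs Jarrow: Norbury, 9–8.
Selby vs Jarrow: Selby, 12–5.
Every city loses at least once (Holwick loses to Marwick; Marwick loses to Norbury; Norbury loses to Holwick; Selby loses to Holwick; Jarrow loses to Holwick). The majority relation contains the cycle Holwick > Norbury > Marwick > Holwick, so there is no Condorcet winner.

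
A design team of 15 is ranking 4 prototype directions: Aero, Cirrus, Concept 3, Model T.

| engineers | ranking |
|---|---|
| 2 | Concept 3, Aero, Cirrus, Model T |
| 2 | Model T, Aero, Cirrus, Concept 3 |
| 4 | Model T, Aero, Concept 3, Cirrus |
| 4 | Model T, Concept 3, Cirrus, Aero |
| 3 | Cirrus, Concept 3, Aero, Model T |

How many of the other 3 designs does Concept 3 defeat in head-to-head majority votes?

Concept 3 against each rival (15 engineers):
Concept 3 vs Aero: 2+4+3 = 9 for Concept 3, 6 for Aero — Concept 3 by 9–6.
Concept 3 vs Cirrus: Concept 3, 10–5.
Concept 3 vs Model T: 5 to 10, Model T.
Concept 3 beats Aero, Cirrus; loses to Model T — 2 pairwise wins.

2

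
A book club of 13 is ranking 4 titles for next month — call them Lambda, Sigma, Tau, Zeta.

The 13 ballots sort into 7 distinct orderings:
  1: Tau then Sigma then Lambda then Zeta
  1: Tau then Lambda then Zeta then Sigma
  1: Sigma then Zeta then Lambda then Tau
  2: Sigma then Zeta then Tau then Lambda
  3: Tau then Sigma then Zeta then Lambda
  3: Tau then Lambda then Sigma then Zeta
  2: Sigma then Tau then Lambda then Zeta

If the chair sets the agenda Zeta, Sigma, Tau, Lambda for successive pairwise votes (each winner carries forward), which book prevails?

Tau

Round 1: Zeta vs Sigma — 1–12, Sigma advances.
Round 2: Sigma vs Tau — 5–8, Tau advances.
Round 3: Tau vs Lambda — 12–1, Tau advances.
The agenda winner is Tau.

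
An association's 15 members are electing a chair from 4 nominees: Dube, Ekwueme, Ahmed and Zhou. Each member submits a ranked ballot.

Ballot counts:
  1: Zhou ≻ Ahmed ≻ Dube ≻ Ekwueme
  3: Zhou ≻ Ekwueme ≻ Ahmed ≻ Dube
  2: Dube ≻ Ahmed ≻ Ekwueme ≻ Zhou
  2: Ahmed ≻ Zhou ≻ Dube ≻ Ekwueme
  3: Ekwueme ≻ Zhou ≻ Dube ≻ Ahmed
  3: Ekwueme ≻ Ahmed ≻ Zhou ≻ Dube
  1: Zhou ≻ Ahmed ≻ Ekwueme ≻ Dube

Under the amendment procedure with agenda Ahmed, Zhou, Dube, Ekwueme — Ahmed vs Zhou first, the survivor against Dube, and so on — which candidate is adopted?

Round 1: Ahmed vs Zhou — 7–8, Zhou advances.
Round 2: Zhou vs Dube — 13–2, Zhou advances.
Round 3: Zhou vs Ekwueme — 7–8, Ekwueme advances.
Ekwueme survives the agenda.

Ekwueme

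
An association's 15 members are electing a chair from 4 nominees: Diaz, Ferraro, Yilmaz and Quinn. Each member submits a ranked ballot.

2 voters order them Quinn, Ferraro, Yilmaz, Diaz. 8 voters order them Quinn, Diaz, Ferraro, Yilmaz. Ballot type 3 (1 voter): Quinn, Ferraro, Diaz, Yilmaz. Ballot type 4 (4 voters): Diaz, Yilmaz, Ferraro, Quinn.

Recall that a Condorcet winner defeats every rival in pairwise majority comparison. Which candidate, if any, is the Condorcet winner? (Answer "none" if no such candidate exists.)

Check each pair by majority over 15 ballots:
Diaz vs Ferraro: Diaz is ranked higher on 8+4 = 12 ballots, Ferraro on 3. Diaz wins 12–3.
Diaz vs Yilmaz: 13 to 2, Diaz.
Diaz vs Quinn: Quinn, 11–4.
Ferraro vs Yilmaz: Ferraro, 11–4.
Ferraro vs Quinn: Quinn, 11–4.
Yilmaz vs Quinn: Quinn, 11–4.
Quinn beats each of Diaz, Ferraro, Yilmaz — Quinn is the Condorcet winner.

Quinn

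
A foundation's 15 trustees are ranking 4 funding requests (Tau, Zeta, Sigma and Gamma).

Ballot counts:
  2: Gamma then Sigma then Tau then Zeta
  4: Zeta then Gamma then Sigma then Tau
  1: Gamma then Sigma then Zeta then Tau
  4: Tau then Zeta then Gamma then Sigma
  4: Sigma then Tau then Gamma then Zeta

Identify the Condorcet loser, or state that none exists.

Pairwise majorities:
Tau–Zeta: Tau 10–5.
Tau vs Sigma: Tau is ranked higher on 4 ballots, Sigma on 11. Sigma wins 11–4.
Tau vs Gamma: Tau wins 8–7.
Zeta vs Sigma: 8 to 7, Zeta.
Zeta vs Gamma: Zeta wins 8–7.
Sigma–Gamma: Gamma 11–4.
Each project has at least one pairwise win (Tau beats Zeta; Zeta beats Sigma; Sigma beats Tau; Gamma beats Sigma) — no Condorcet loser.

none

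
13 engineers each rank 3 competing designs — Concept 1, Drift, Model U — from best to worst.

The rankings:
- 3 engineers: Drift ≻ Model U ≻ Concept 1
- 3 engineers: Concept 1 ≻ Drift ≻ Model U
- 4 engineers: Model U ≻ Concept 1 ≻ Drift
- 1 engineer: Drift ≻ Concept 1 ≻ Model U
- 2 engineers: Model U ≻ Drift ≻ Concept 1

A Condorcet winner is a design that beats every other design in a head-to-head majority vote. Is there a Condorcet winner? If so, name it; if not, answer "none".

Pairwise majorities:
Concept 1 vs Drift: Concept 1, 7–6.
Concept 1 vs Model U: Concept 1 preferred on 3+1 = 4 ballots; Model U wins 9–4.
Drift vs Model U: Drift, 7–6.
Every design loses at least once (Concept 1 loses to Model U; Drift loses to Concept 1; Model U loses to Drift). The majority relation contains the cycle Concept 1 → Drift → Model U → Concept 1, so there is no Condorcet winner.

none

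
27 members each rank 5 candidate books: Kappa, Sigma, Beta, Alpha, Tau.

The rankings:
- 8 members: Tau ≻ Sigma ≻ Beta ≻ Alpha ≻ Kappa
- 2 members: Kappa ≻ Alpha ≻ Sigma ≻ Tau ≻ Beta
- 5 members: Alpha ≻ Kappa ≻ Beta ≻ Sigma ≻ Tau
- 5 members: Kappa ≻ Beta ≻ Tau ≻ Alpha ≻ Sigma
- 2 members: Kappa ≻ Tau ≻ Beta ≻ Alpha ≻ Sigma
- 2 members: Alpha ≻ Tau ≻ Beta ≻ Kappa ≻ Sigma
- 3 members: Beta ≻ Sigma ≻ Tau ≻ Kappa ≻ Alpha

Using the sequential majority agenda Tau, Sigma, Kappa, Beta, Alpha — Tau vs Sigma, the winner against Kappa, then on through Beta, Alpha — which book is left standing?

Alpha

Round 1: Tau vs Sigma — 17–10, Tau advances.
Round 2: Tau vs Kappa — 13–14, Kappa advances.
Round 3: Kappa vs Beta — 14–13, Kappa advances.
Round 4: Kappa vs Alpha — 12–15, Alpha advances.
The agenda winner is Alpha.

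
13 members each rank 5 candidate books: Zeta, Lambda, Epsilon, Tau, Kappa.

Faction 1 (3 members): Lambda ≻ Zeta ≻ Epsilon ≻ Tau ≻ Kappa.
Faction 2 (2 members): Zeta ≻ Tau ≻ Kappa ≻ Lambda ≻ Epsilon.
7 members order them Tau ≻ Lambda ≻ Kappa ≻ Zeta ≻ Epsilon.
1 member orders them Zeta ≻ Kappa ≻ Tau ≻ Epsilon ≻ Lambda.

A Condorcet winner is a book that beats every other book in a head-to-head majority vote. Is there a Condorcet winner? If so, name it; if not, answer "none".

Tau

Pairwise majorities:
Zeta vs Lambda: Lambda wins 10–3.
Zeta vs Epsilon: Zeta, 13–0.
Zeta vs Tau: 3+2+1 = 6 for Zeta, 7 for Tau — Tau by 7–6.
Zeta vs Kappa: 6 to 7, Kappa.
Lambda vs Epsilon: 12 to 1, Lambda.
Lambda–Tau: Tau 10–3.
Lambda vs Kappa: 10 to 3, Lambda.
Epsilon vs Tau: 3 to 10, Tau.
Epsilon–Kappa: Kappa 10–3.
Tau vs Kappa: 3+2+7 = 12 for Tau, 1 for Kappa — Tau by 12–1.
Tau beats each of Zeta, Lambda, Epsilon, Kappa — Tau is the Condorcet winner.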